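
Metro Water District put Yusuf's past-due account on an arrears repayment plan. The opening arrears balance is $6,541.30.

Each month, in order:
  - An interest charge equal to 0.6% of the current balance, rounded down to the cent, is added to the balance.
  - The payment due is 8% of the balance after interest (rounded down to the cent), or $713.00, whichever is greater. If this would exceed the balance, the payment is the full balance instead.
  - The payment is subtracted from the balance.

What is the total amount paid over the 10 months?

# | Opening | Interest | Payment | End bal
1 | $6,541.30 | $39.24 | $713.00 | $5,867.54
2 | $5,867.54 | $35.20 | $713.00 | $5,189.74
3 | $5,189.74 | $31.13 | $713.00 | $4,507.87
4 | $4,507.87 | $27.04 | $713.00 | $3,821.91
5 | $3,821.91 | $22.93 | $713.00 | $3,131.84
6 | $3,131.84 | $18.79 | $713.00 | $2,437.63
7 | $2,437.63 | $14.62 | $713.00 | $1,739.25
8 | $1,739.25 | $10.43 | $713.00 | $1,036.68
9 | $1,036.68 | $6.22 | $713.00 | $329.90
10 | $329.90 | $1.97 | $331.87 | $0.00
Total paid: $6,748.87

$6,748.87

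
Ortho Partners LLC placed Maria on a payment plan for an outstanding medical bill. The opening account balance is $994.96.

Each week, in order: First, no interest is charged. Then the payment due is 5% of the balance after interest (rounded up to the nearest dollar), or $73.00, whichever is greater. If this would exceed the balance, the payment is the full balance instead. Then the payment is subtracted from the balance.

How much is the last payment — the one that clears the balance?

$45.96

# | Opening | Payment | End bal
1 | $994.96 | $73.00 | $921.96
2 | $921.96 | $73.00 | $848.96
3 | $848.96 | $73.00 | $775.96
4 | $775.96 | $73.00 | $702.96
5 | $702.96 | $73.00 | $629.96
6 | $629.96 | $73.00 | $556.96
7 | $556.96 | $73.00 | $483.96
8 | $483.96 | $73.00 | $410.96
9 | $410.96 | $73.00 | $337.96
10 | $337.96 | $73.00 | $264.96
11 | $264.96 | $73.00 | $191.96
12 | $191.96 | $73.00 | $118.96
13 | $118.96 | $73.00 | $45.96
14 | $45.96 | $45.96 | $0.00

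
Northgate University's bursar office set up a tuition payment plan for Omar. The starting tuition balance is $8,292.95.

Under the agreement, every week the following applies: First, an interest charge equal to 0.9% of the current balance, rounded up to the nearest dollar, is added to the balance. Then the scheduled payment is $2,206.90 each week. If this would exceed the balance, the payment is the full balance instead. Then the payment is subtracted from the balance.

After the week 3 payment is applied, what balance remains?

$1,840.25

# | Opening | Interest | Payment | End bal
1 | $8,292.95 | $75.00 | $2,206.90 | $6,161.05
2 | $6,161.05 | $56.00 | $2,206.90 | $4,010.15
3 | $4,010.15 | $37.00 | $2,206.90 | $1,840.25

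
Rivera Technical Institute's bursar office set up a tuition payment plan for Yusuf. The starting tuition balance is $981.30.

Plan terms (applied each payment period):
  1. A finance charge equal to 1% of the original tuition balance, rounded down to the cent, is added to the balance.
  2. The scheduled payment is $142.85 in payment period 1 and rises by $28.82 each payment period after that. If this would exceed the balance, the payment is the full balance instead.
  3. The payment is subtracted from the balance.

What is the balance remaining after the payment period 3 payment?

Payment period 1: $981.30 +$9.81 interest = $991.11; pay $142.85 → $848.26
Payment period 2: $848.26 +$9.81 interest = $858.07; pay $171.67 → $686.40
Payment period 3: $686.40 +$9.81 interest = $696.21; pay $200.49 → $495.72

$495.72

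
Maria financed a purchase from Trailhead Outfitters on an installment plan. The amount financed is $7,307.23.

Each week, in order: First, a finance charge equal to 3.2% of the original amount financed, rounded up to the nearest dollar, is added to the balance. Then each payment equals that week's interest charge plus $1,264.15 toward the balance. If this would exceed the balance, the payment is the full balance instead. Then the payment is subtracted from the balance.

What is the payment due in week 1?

Week 1: $7,307.23 +$234.00 interest = $7,541.23; pay $1,498.15 → $6,043.08

$1,498.15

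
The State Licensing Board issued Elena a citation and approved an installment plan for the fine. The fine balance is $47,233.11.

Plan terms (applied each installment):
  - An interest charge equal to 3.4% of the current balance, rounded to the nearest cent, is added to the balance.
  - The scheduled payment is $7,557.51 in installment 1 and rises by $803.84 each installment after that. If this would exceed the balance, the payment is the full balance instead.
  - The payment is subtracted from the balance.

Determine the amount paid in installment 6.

$7,305.51

Installment 1: $47,233.11 +$1,605.93 interest = $48,839.04; pay $7,557.51 → $41,281.53
Installment 2: $41,281.53 +$1,403.57 interest = $42,685.10; pay $8,361.35 → $34,323.75
Installment 3: $34,323.75 +$1,167.01 interest = $35,490.76; pay $9,165.19 → $26,325.57
Installment 4: $26,325.57 +$895.07 interest = $27,220.64; pay $9,969.03 → $17,251.61
Installment 5: $17,251.61 +$586.55 interest = $17,838.16; pay $10,772.87 → $7,065.29
Installment 6: $7,065.29 +$240.22 interest = $7,305.51; pay $7,305.51 → $0.00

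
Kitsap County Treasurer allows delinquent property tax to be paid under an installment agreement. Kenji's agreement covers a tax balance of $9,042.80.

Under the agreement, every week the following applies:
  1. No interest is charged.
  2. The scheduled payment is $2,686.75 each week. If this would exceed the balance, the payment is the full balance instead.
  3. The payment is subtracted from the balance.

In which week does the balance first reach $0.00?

4

# | Opening | Payment | End bal
1 | $9,042.80 | $2,686.75 | $6,356.05
2 | $6,356.05 | $2,686.75 | $3,669.30
3 | $3,669.30 | $2,686.75 | $982.55
4 | $982.55 | $982.55 | $0.00
Balance reaches $0.00 in week 4.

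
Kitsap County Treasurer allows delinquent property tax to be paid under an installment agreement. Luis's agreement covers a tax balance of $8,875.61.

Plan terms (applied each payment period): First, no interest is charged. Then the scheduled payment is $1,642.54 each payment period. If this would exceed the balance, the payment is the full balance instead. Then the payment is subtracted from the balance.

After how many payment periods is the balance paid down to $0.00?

Payment period 1: $8,875.61 − $1,642.54 → $7,233.07
Payment period 2: $7,233.07 − $1,642.54 → $5,590.53
Payment period 3: $5,590.53 − $1,642.54 → $3,947.99
Payment period 4: $3,947.99 − $1,642.54 → $2,305.45
Payment period 5: $2,305.45 − $1,642.54 → $662.91
Payment period 6: $662.91 − $662.91 → $0.00
Balance reaches $0.00 in payment period 6.

6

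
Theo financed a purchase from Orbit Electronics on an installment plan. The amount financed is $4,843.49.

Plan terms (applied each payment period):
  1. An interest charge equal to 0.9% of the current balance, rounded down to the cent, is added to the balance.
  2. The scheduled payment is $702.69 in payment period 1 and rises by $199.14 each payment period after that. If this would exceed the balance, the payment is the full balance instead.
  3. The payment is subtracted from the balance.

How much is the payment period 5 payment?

$977.97

# | Opening | Interest | Payment | End bal
1 | $4,843.49 | $43.59 | $702.69 | $4,184.39
2 | $4,184.39 | $37.65 | $901.83 | $3,320.21
3 | $3,320.21 | $29.88 | $1,100.97 | $2,249.12
4 | $2,249.12 | $20.24 | $1,300.11 | $969.25
5 | $969.25 | $8.72 | $977.97 | $0.00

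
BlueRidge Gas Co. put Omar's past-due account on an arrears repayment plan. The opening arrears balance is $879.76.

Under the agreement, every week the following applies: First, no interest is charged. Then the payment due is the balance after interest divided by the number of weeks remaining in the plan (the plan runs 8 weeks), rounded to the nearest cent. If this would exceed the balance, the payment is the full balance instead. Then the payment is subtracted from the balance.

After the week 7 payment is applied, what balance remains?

# | Opening | Payment | End bal
1 | $879.76 | $109.97 | $769.79
2 | $769.79 | $109.97 | $659.82
3 | $659.82 | $109.97 | $549.85
4 | $549.85 | $109.97 | $439.88
5 | $439.88 | $109.97 | $329.91
6 | $329.91 | $109.97 | $219.94
7 | $219.94 | $109.97 | $109.97

$109.97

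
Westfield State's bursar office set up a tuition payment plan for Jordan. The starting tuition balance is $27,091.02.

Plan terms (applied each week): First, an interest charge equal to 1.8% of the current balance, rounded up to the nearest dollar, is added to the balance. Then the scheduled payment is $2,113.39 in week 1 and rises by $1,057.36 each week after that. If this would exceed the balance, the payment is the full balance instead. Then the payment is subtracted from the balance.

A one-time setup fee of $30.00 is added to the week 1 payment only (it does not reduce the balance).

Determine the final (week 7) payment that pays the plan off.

$655.28

Week 1: $27,091.02 +$488.00 interest = $27,579.02; pay $2,113.39 (+ $30.00 fee) → $25,465.63
Week 2: $25,465.63 +$459.00 interest = $25,924.63; pay $3,170.75 → $22,753.88
Week 3: $22,753.88 +$410.00 interest = $23,163.88; pay $4,228.11 → $18,935.77
Week 4: $18,935.77 +$341.00 interest = $19,276.77; pay $5,285.47 → $13,991.30
Week 5: $13,991.30 +$252.00 interest = $14,243.30; pay $6,342.83 → $7,900.47
Week 6: $7,900.47 +$143.00 interest = $8,043.47; pay $7,400.19 → $643.28
Week 7: $643.28 +$12.00 interest = $655.28; pay $655.28 → $0.00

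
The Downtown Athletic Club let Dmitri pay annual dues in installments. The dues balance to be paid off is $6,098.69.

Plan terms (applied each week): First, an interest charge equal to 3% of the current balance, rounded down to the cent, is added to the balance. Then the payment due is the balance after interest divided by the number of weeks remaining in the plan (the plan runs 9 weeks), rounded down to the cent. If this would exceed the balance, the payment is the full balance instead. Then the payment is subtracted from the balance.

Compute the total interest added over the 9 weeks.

$991.94

Week 1: $6,098.69 +$182.96 interest = $6,281.65; pay $697.96 → $5,583.69
Week 2: $5,583.69 +$167.51 interest = $5,751.20; pay $718.90 → $5,032.30
Week 3: $5,032.30 +$150.96 interest = $5,183.26; pay $740.46 → $4,442.80
Week 4: $4,442.80 +$133.28 interest = $4,576.08; pay $762.68 → $3,813.40
Week 5: $3,813.40 +$114.40 interest = $3,927.80; pay $785.56 → $3,142.24
Week 6: $3,142.24 +$94.26 interest = $3,236.50; pay $809.12 → $2,427.38
Week 7: $2,427.38 +$72.82 interest = $2,500.20; pay $833.40 → $1,666.80
Week 8: $1,666.80 +$50.00 interest = $1,716.80; pay $858.40 → $858.40
Week 9: $858.40 +$25.75 interest = $884.15; pay $884.15 → $0.00
Total interest: $182.96 + $167.51 + $150.96 + $133.28 + $114.40 + $94.26 + $72.82 + $50.00 + $25.75 = $991.94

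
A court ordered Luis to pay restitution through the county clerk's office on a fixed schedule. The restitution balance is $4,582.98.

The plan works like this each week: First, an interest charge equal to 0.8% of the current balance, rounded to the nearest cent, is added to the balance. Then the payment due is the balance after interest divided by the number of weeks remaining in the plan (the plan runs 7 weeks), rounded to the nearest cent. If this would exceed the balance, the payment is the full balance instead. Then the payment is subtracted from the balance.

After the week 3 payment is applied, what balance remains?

Week 1: opening $4,582.98; interest $36.66 → $4,619.64; payment $659.95; balance $3,959.69
Week 2: opening $3,959.69; interest $31.68 → $3,991.37; payment $665.23; balance $3,326.14
Week 3: opening $3,326.14; interest $26.61 → $3,352.75; payment $670.55; balance $2,682.20

$2,682.20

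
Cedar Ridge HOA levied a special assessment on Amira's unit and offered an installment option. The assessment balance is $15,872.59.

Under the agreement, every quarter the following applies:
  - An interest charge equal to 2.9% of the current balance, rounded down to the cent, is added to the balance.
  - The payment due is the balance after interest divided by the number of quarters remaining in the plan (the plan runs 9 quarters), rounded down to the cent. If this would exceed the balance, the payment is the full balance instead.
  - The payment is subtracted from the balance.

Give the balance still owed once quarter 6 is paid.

# | Opening | Interest | Payment | End bal
1 | $15,872.59 | $460.30 | $1,814.76 | $14,518.13
2 | $14,518.13 | $421.02 | $1,867.39 | $13,071.76
3 | $13,071.76 | $379.08 | $1,921.54 | $11,529.30
4 | $11,529.30 | $334.34 | $1,977.27 | $9,886.37
5 | $9,886.37 | $286.70 | $2,034.61 | $8,138.46
6 | $8,138.46 | $236.01 | $2,093.61 | $6,280.86

$6,280.86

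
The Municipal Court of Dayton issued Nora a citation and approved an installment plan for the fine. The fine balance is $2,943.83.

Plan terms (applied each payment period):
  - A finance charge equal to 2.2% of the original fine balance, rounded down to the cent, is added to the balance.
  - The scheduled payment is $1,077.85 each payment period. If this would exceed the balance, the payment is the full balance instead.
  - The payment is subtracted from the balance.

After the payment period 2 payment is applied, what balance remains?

$917.65

Payment period 1: opening $2,943.83; interest $64.76 → $3,008.59; payment $1,077.85; balance $1,930.74
Payment period 2: opening $1,930.74; interest $64.76 → $1,995.50; payment $1,077.85; balance $917.65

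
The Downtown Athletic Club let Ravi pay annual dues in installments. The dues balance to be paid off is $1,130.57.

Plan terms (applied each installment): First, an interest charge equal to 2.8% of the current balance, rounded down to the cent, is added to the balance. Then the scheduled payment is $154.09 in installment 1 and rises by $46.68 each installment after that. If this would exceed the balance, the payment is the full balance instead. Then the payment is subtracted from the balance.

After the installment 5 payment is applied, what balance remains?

# | Opening | Interest | Payment | End bal
1 | $1,130.57 | $31.65 | $154.09 | $1,008.13
2 | $1,008.13 | $28.22 | $200.77 | $835.58
3 | $835.58 | $23.39 | $247.45 | $611.52
4 | $611.52 | $17.12 | $294.13 | $334.51
5 | $334.51 | $9.36 | $340.81 | $3.06

$3.06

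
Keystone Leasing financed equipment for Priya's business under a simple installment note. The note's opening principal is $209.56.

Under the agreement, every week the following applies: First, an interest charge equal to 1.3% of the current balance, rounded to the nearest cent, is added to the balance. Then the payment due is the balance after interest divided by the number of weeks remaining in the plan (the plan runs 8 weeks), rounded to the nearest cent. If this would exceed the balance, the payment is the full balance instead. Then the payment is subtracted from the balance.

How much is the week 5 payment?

Week 1: $209.56 +$2.72 interest = $212.28; pay $26.54 → $185.74
Week 2: $185.74 +$2.41 interest = $188.15; pay $26.88 → $161.27
Week 3: $161.27 +$2.10 interest = $163.37; pay $27.23 → $136.14
Week 4: $136.14 +$1.77 interest = $137.91; pay $27.58 → $110.33
Week 5: $110.33 +$1.43 interest = $111.76; pay $27.94 → $83.82

$27.94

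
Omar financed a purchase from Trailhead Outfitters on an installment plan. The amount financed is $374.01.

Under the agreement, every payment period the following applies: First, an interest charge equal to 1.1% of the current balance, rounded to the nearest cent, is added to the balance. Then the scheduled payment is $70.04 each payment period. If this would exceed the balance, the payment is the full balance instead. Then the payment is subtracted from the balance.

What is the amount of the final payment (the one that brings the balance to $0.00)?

# | Opening | Interest | Payment | End bal
1 | $374.01 | $4.11 | $70.04 | $308.08
2 | $308.08 | $3.39 | $70.04 | $241.43
3 | $241.43 | $2.66 | $70.04 | $174.05
4 | $174.05 | $1.91 | $70.04 | $105.92
5 | $105.92 | $1.17 | $70.04 | $37.05
6 | $37.05 | $0.41 | $37.46 | $0.00

$37.46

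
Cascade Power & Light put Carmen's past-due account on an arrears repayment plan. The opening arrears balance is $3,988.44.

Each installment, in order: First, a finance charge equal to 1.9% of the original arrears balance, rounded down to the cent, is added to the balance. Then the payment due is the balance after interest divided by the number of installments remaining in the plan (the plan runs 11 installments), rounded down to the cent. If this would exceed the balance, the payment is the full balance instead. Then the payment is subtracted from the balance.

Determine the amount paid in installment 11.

Installment 1: $3,988.44 +$75.78 interest = $4,064.22; pay $369.47 → $3,694.75
Installment 2: $3,694.75 +$75.78 interest = $3,770.53; pay $377.05 → $3,393.48
Installment 3: $3,393.48 +$75.78 interest = $3,469.26; pay $385.47 → $3,083.79
Installment 4: $3,083.79 +$75.78 interest = $3,159.57; pay $394.94 → $2,764.63
Installment 5: $2,764.63 +$75.78 interest = $2,840.41; pay $405.77 → $2,434.64
Installment 6: $2,434.64 +$75.78 interest = $2,510.42; pay $418.40 → $2,092.02
Installment 7: $2,092.02 +$75.78 interest = $2,167.80; pay $433.56 → $1,734.24
Installment 8: $1,734.24 +$75.78 interest = $1,810.02; pay $452.50 → $1,357.52
Installment 9: $1,357.52 +$75.78 interest = $1,433.30; pay $477.76 → $955.54
Installment 10: $955.54 +$75.78 interest = $1,031.32; pay $515.66 → $515.66
Installment 11: $515.66 +$75.78 interest = $591.44; pay $591.44 → $0.00

$591.44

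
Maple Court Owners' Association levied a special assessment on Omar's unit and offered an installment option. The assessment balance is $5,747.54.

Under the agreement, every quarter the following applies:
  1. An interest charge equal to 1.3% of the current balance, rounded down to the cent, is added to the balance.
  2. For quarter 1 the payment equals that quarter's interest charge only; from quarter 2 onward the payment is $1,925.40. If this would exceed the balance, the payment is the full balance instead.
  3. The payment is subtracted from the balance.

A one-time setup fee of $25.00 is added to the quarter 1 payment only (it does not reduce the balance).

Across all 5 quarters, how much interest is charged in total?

Quarter 1: opening $5,747.54; interest $74.71 → $5,822.25; payment $74.71 (+ $25.00 fee); balance $5,747.54
Quarter 2: opening $5,747.54; interest $74.71 → $5,822.25; payment $1,925.40; balance $3,896.85
Quarter 3: opening $3,896.85; interest $50.65 → $3,947.50; payment $1,925.40; balance $2,022.10
Quarter 4: opening $2,022.10; interest $26.28 → $2,048.38; payment $1,925.40; balance $122.98
Quarter 5: opening $122.98; interest $1.59 → $124.57; payment $124.57; balance $0.00
Total interest: $74.71 + $74.71 + $50.65 + $26.28 + $1.59 = $227.94

$227.94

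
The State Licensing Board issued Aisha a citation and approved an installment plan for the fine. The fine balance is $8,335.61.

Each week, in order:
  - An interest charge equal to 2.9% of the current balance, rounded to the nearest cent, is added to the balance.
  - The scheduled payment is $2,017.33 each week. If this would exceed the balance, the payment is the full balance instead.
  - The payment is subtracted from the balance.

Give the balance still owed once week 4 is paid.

$918.24

Week 1: opening $8,335.61; interest $241.73 → $8,577.34; payment $2,017.33; balance $6,560.01
Week 2: opening $6,560.01; interest $190.24 → $6,750.25; payment $2,017.33; balance $4,732.92
Week 3: opening $4,732.92; interest $137.25 → $4,870.17; payment $2,017.33; balance $2,852.84
Week 4: opening $2,852.84; interest $82.73 → $2,935.57; payment $2,017.33; balance $918.24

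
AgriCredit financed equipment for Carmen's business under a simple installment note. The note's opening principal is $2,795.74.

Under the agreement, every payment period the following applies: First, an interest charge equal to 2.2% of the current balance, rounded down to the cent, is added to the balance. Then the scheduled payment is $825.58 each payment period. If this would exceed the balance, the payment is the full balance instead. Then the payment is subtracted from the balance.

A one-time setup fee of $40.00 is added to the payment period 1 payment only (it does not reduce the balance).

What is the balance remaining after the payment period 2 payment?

# | Opening | Interest | Payment | Fee | End bal
1 | $2,795.74 | $61.50 | $825.58 | $40.00 | $2,031.66
2 | $2,031.66 | $44.69 | $825.58 | — | $1,250.77

$1,250.77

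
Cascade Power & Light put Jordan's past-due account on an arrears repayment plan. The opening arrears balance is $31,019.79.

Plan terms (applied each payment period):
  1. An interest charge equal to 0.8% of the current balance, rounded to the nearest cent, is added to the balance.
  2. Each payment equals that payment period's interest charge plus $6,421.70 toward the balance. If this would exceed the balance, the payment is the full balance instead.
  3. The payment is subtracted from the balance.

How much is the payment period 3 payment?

$6,567.11

Payment period 1: $31,019.79 +$248.16 interest = $31,267.95; pay $6,669.86 → $24,598.09
Payment period 2: $24,598.09 +$196.78 interest = $24,794.87; pay $6,618.48 → $18,176.39
Payment period 3: $18,176.39 +$145.41 interest = $18,321.80; pay $6,567.11 → $11,754.69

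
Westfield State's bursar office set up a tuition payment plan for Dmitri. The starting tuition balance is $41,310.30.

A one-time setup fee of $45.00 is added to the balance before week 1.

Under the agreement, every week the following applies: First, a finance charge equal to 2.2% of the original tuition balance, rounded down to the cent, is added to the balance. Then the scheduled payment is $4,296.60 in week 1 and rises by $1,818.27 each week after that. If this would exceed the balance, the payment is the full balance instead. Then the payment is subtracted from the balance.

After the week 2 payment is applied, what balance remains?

Week 1: opening $41,355.30; interest $908.82 → $42,264.12; payment $4,296.60; balance $37,967.52
Week 2: opening $37,967.52; interest $908.82 → $38,876.34; payment $6,114.87; balance $32,761.47

$32,761.47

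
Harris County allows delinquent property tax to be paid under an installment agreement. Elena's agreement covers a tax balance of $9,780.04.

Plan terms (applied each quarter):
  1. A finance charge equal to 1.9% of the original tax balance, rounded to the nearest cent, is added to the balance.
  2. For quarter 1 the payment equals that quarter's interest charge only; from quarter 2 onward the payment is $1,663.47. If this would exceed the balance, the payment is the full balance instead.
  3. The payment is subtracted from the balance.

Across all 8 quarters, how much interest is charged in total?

$1,486.56

Quarter 1: opening $9,780.04; interest $185.82 → $9,965.86; payment $185.82; balance $9,780.04
Quarter 2: opening $9,780.04; interest $185.82 → $9,965.86; payment $1,663.47; balance $8,302.39
Quarter 3: opening $8,302.39; interest $185.82 → $8,488.21; payment $1,663.47; balance $6,824.74
Quarter 4: opening $6,824.74; interest $185.82 → $7,010.56; payment $1,663.47; balance $5,347.09
Quarter 5: opening $5,347.09; interest $185.82 → $5,532.91; payment $1,663.47; balance $3,869.44
Quarter 6: opening $3,869.44; interest $185.82 → $4,055.26; payment $1,663.47; balance $2,391.79
Quarter 7: opening $2,391.79; interest $185.82 → $2,577.61; payment $1,663.47; balance $914.14
Quarter 8: opening $914.14; interest $185.82 → $1,099.96; payment $1,099.96; balance $0.00
Total interest: $185.82 + $185.82 + $185.82 + $185.82 + $185.82 + $185.82 + $185.82 + $185.82 = $1,486.56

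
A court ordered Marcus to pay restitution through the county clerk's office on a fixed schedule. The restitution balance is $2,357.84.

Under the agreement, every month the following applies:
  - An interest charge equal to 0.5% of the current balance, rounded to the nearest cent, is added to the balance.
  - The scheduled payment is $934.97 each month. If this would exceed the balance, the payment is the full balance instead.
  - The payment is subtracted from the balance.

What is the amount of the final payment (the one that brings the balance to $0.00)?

Month 1: opening $2,357.84; interest $11.79 → $2,369.63; payment $934.97; balance $1,434.66
Month 2: opening $1,434.66; interest $7.17 → $1,441.83; payment $934.97; balance $506.86
Month 3: opening $506.86; interest $2.53 → $509.39; payment $509.39; balance $0.00

$509.39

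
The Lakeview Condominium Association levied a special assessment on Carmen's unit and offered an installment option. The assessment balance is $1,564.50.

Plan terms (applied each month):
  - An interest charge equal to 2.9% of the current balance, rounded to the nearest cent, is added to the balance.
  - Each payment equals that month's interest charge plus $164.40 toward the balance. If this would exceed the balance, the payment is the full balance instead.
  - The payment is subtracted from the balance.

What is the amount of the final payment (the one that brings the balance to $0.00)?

$87.36

Month 1: opening $1,564.50; interest $45.37 → $1,609.87; payment $209.77; balance $1,400.10
Month 2: opening $1,400.10; interest $40.60 → $1,440.70; payment $205.00; balance $1,235.70
Month 3: opening $1,235.70; interest $35.84 → $1,271.54; payment $200.24; balance $1,071.30
Month 4: opening $1,071.30; interest $31.07 → $1,102.37; payment $195.47; balance $906.90
Month 5: opening $906.90; interest $26.30 → $933.20; payment $190.70; balance $742.50
Month 6: opening $742.50; interest $21.53 → $764.03; payment $185.93; balance $578.10
Month 7: opening $578.10; interest $16.76 → $594.86; payment $181.16; balance $413.70
Month 8: opening $413.70; interest $12.00 → $425.70; payment $176.40; balance $249.30
Month 9: opening $249.30; interest $7.23 → $256.53; payment $171.63; balance $84.90
Month 10: opening $84.90; interest $2.46 → $87.36; payment $87.36; balance $0.00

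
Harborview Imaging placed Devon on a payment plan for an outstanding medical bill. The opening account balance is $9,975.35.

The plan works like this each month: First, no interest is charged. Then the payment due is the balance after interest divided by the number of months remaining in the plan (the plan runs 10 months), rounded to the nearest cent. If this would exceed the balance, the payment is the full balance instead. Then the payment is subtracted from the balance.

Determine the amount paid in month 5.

$997.54

# | Opening | Payment | End bal
1 | $9,975.35 | $997.54 | $8,977.81
2 | $8,977.81 | $997.53 | $7,980.28
3 | $7,980.28 | $997.54 | $6,982.74
4 | $6,982.74 | $997.53 | $5,985.21
5 | $5,985.21 | $997.54 | $4,987.67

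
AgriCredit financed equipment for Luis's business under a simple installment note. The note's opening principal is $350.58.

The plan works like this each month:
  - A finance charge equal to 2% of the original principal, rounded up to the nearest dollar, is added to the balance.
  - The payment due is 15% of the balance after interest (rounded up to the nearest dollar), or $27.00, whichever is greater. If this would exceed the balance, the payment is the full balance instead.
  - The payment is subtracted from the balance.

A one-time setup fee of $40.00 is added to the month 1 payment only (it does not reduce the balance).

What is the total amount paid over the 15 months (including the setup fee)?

$510.58

Month 1: $350.58 +$8.00 interest = $358.58; pay $54.00 (+ $40.00 fee) → $304.58
Month 2: $304.58 +$8.00 interest = $312.58; pay $47.00 → $265.58
Month 3: $265.58 +$8.00 interest = $273.58; pay $42.00 → $231.58
Month 4: $231.58 +$8.00 interest = $239.58; pay $36.00 → $203.58
Month 5: $203.58 +$8.00 interest = $211.58; pay $32.00 → $179.58
Month 6: $179.58 +$8.00 interest = $187.58; pay $29.00 → $158.58
Month 7: $158.58 +$8.00 interest = $166.58; pay $27.00 → $139.58
Month 8: $139.58 +$8.00 interest = $147.58; pay $27.00 → $120.58
Month 9: $120.58 +$8.00 interest = $128.58; pay $27.00 → $101.58
Month 10: $101.58 +$8.00 interest = $109.58; pay $27.00 → $82.58
Month 11: $82.58 +$8.00 interest = $90.58; pay $27.00 → $63.58
Month 12: $63.58 +$8.00 interest = $71.58; pay $27.00 → $44.58
Month 13: $44.58 +$8.00 interest = $52.58; pay $27.00 → $25.58
Month 14: $25.58 +$8.00 interest = $33.58; pay $27.00 → $6.58
Month 15: $6.58 +$8.00 interest = $14.58; pay $14.58 → $0.00
Total paid: $510.58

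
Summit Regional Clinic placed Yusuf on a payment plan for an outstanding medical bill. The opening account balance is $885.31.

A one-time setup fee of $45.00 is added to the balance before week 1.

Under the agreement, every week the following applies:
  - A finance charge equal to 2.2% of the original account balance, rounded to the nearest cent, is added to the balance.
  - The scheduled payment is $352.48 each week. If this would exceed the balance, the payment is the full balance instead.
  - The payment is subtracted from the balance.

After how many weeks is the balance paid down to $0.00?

3

Week 1: opening $930.31; interest $19.48 → $949.79; payment $352.48; balance $597.31
Week 2: opening $597.31; interest $19.48 → $616.79; payment $352.48; balance $264.31
Week 3: opening $264.31; interest $19.48 → $283.79; payment $283.79; balance $0.00
Balance reaches $0.00 in week 3.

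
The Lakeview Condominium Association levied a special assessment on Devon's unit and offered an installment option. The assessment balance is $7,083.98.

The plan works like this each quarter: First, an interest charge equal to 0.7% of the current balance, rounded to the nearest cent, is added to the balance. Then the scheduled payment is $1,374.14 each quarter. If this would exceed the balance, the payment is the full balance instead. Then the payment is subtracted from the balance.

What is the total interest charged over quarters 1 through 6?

$157.16

Quarter 1: $7,083.98 +$49.59 interest = $7,133.57; pay $1,374.14 → $5,759.43
Quarter 2: $5,759.43 +$40.32 interest = $5,799.75; pay $1,374.14 → $4,425.61
Quarter 3: $4,425.61 +$30.98 interest = $4,456.59; pay $1,374.14 → $3,082.45
Quarter 4: $3,082.45 +$21.58 interest = $3,104.03; pay $1,374.14 → $1,729.89
Quarter 5: $1,729.89 +$12.11 interest = $1,742.00; pay $1,374.14 → $367.86
Quarter 6: $367.86 +$2.58 interest = $370.44; pay $370.44 → $0.00
Total interest: $49.59 + $40.32 + $30.98 + $21.58 + $12.11 + $2.58 = $157.16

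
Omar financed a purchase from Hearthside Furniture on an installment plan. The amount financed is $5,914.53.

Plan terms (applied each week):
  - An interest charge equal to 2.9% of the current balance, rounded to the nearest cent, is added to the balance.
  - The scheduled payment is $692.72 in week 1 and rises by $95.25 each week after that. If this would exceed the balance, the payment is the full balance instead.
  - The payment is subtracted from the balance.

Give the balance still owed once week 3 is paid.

Week 1: opening $5,914.53; interest $171.52 → $6,086.05; payment $692.72; balance $5,393.33
Week 2: opening $5,393.33; interest $156.41 → $5,549.74; payment $787.97; balance $4,761.77
Week 3: opening $4,761.77; interest $138.09 → $4,899.86; payment $883.22; balance $4,016.64

$4,016.64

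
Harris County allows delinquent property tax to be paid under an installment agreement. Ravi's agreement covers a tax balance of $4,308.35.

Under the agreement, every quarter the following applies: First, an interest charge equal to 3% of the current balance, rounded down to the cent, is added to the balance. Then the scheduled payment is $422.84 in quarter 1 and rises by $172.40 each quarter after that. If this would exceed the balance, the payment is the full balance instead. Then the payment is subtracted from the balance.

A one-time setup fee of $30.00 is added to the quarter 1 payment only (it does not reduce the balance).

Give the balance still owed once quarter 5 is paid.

Quarter 1: $4,308.35 +$129.25 interest = $4,437.60; pay $422.84 (+ $30.00 fee) → $4,014.76
Quarter 2: $4,014.76 +$120.44 interest = $4,135.20; pay $595.24 → $3,539.96
Quarter 3: $3,539.96 +$106.19 interest = $3,646.15; pay $767.64 → $2,878.51
Quarter 4: $2,878.51 +$86.35 interest = $2,964.86; pay $940.04 → $2,024.82
Quarter 5: $2,024.82 +$60.74 interest = $2,085.56; pay $1,112.44 → $973.12

$973.12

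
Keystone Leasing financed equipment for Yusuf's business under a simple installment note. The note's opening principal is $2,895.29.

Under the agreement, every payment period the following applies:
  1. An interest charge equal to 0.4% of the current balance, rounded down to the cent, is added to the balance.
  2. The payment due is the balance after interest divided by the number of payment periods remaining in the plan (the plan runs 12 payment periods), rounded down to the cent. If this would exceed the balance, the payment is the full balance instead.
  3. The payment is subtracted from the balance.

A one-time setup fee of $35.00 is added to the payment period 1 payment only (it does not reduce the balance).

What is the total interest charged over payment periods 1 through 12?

Payment period 1: $2,895.29 +$11.58 interest = $2,906.87; pay $242.23 (+ $35.00 fee) → $2,664.64
Payment period 2: $2,664.64 +$10.65 interest = $2,675.29; pay $243.20 → $2,432.09
Payment period 3: $2,432.09 +$9.72 interest = $2,441.81; pay $244.18 → $2,197.63
Payment period 4: $2,197.63 +$8.79 interest = $2,206.42; pay $245.15 → $1,961.27
Payment period 5: $1,961.27 +$7.84 interest = $1,969.11; pay $246.13 → $1,722.98
Payment period 6: $1,722.98 +$6.89 interest = $1,729.87; pay $247.12 → $1,482.75
Payment period 7: $1,482.75 +$5.93 interest = $1,488.68; pay $248.11 → $1,240.57
Payment period 8: $1,240.57 +$4.96 interest = $1,245.53; pay $249.10 → $996.43
Payment period 9: $996.43 +$3.98 interest = $1,000.41; pay $250.10 → $750.31
Payment period 10: $750.31 +$3.00 interest = $753.31; pay $251.10 → $502.21
Payment period 11: $502.21 +$2.00 interest = $504.21; pay $252.10 → $252.11
Payment period 12: $252.11 +$1.00 interest = $253.11; pay $253.11 → $0.00
Total interest: $11.58 + $10.65 + $9.72 + $8.79 + $7.84 + $6.89 + $5.93 + $4.96 + $3.98 + $3.00 + $2.00 + $1.00 = $76.34

$76.34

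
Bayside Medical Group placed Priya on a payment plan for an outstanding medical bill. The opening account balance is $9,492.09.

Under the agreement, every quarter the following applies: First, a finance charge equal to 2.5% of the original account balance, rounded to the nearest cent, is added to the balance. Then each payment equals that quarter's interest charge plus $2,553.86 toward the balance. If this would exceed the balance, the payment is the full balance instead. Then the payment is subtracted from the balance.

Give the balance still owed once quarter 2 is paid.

$4,384.37

Quarter 1: $9,492.09 +$237.30 interest = $9,729.39; pay $2,791.16 → $6,938.23
Quarter 2: $6,938.23 +$237.30 interest = $7,175.53; pay $2,791.16 → $4,384.37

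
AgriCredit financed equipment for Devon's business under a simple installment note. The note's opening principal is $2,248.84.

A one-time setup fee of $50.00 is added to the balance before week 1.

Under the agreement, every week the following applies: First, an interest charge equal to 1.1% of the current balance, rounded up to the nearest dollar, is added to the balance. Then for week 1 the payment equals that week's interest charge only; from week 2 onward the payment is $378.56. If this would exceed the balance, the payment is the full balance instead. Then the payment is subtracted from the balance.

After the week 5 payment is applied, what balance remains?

# | Opening | Interest | Payment | End bal
1 | $2,298.84 | $26.00 | $26.00 | $2,298.84
2 | $2,298.84 | $26.00 | $378.56 | $1,946.28
3 | $1,946.28 | $22.00 | $378.56 | $1,589.72
4 | $1,589.72 | $18.00 | $378.56 | $1,229.16
5 | $1,229.16 | $14.00 | $378.56 | $864.60

$864.60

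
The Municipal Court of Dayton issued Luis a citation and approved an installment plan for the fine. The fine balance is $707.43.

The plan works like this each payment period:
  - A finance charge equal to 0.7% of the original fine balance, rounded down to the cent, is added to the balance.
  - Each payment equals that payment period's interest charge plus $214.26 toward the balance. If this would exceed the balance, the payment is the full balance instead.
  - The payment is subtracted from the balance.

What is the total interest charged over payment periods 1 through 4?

Payment period 1: $707.43 +$4.95 interest = $712.38; pay $219.21 → $493.17
Payment period 2: $493.17 +$4.95 interest = $498.12; pay $219.21 → $278.91
Payment period 3: $278.91 +$4.95 interest = $283.86; pay $219.21 → $64.65
Payment period 4: $64.65 +$4.95 interest = $69.60; pay $69.60 → $0.00
Total interest: $4.95 + $4.95 + $4.95 + $4.95 = $19.80

$19.80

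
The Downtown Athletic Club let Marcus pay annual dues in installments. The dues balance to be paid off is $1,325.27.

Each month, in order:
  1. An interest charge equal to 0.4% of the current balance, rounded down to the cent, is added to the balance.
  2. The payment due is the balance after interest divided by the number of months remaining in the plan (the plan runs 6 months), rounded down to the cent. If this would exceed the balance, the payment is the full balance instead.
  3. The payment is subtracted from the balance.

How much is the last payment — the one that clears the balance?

$226.23

Month 1: $1,325.27 +$5.30 interest = $1,330.57; pay $221.76 → $1,108.81
Month 2: $1,108.81 +$4.43 interest = $1,113.24; pay $222.64 → $890.60
Month 3: $890.60 +$3.56 interest = $894.16; pay $223.54 → $670.62
Month 4: $670.62 +$2.68 interest = $673.30; pay $224.43 → $448.87
Month 5: $448.87 +$1.79 interest = $450.66; pay $225.33 → $225.33
Month 6: $225.33 +$0.90 interest = $226.23; pay $226.23 → $0.00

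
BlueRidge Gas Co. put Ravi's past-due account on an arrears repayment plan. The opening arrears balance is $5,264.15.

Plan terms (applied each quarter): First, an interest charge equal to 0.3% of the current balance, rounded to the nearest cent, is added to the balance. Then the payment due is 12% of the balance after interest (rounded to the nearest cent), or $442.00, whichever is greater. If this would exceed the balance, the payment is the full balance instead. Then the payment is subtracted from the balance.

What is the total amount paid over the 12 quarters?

# | Opening | Interest | Payment | End bal
1 | $5,264.15 | $15.79 | $633.59 | $4,646.35
2 | $4,646.35 | $13.94 | $559.23 | $4,101.06
3 | $4,101.06 | $12.30 | $493.60 | $3,619.76
4 | $3,619.76 | $10.86 | $442.00 | $3,188.62
5 | $3,188.62 | $9.57 | $442.00 | $2,756.19
6 | $2,756.19 | $8.27 | $442.00 | $2,322.46
7 | $2,322.46 | $6.97 | $442.00 | $1,887.43
8 | $1,887.43 | $5.66 | $442.00 | $1,451.09
9 | $1,451.09 | $4.35 | $442.00 | $1,013.44
10 | $1,013.44 | $3.04 | $442.00 | $574.48
11 | $574.48 | $1.72 | $442.00 | $134.20
12 | $134.20 | $0.40 | $134.60 | $0.00
Total paid: $5,357.02

$5,357.02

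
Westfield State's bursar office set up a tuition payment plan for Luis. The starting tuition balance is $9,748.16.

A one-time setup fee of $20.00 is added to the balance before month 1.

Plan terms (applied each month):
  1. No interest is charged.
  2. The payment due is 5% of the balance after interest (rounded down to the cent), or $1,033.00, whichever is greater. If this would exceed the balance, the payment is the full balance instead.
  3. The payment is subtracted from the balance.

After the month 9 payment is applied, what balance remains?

$471.16

Month 1: $9,768.16 − $1,033.00 → $8,735.16
Month 2: $8,735.16 − $1,033.00 → $7,702.16
Month 3: $7,702.16 − $1,033.00 → $6,669.16
Month 4: $6,669.16 − $1,033.00 → $5,636.16
Month 5: $5,636.16 − $1,033.00 → $4,603.16
Month 6: $4,603.16 − $1,033.00 → $3,570.16
Month 7: $3,570.16 − $1,033.00 → $2,537.16
Month 8: $2,537.16 − $1,033.00 → $1,504.16
Month 9: $1,504.16 − $1,033.00 → $471.16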